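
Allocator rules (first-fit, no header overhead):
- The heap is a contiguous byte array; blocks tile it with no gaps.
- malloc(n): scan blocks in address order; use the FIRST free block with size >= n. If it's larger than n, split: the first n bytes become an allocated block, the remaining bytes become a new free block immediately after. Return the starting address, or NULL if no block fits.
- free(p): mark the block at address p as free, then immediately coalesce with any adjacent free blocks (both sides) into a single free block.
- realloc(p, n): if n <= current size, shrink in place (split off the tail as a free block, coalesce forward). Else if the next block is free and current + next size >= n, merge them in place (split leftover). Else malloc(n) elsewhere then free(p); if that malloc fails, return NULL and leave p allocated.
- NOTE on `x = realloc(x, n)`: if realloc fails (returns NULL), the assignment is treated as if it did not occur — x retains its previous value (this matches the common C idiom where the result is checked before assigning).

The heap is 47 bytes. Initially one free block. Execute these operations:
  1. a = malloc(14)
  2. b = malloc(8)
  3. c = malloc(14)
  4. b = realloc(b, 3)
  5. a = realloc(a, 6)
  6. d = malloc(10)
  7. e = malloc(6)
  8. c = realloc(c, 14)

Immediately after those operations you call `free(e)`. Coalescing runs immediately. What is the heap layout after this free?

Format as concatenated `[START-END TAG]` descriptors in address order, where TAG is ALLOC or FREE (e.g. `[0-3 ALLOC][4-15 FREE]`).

Op 1: a = malloc(14) -> a = 0; heap: [0-13 ALLOC][14-46 FREE]
Op 2: b = malloc(8) -> b = 14; heap: [0-13 ALLOC][14-21 ALLOC][22-46 FREE]
Op 3: c = malloc(14) -> c = 22; heap: [0-13 ALLOC][14-21 ALLOC][22-35 ALLOC][36-46 FREE]
Op 4: b = realloc(b, 3) -> b = 14; heap: [0-13 ALLOC][14-16 ALLOC][17-21 FREE][22-35 ALLOC][36-46 FREE]
Op 5: a = realloc(a, 6) -> a = 0; heap: [0-5 ALLOC][6-13 FREE][14-16 ALLOC][17-21 FREE][22-35 ALLOC][36-46 FREE]
Op 6: d = malloc(10) -> d = 36; heap: [0-5 ALLOC][6-13 FREE][14-16 ALLOC][17-21 FREE][22-35 ALLOC][36-45 ALLOC][46-46 FREE]
Op 7: e = malloc(6) -> e = 6; heap: [0-5 ALLOC][6-11 ALLOC][12-13 FREE][14-16 ALLOC][17-21 FREE][22-35 ALLOC][36-45 ALLOC][46-46 FREE]
Op 8: c = realloc(c, 14) -> c = 22; heap: [0-5 ALLOC][6-11 ALLOC][12-13 FREE][14-16 ALLOC][17-21 FREE][22-35 ALLOC][36-45 ALLOC][46-46 FREE]
free(e): e = 6 -> block [6-11 ALLOC]; mark free, coalesce with adjacent free neighbors -> [0-5 ALLOC][6-13 FREE][14-16 ALLOC][17-21 FREE][22-35 ALLOC][36-45 ALLOC][46-46 FREE]

Answer: [0-5 ALLOC][6-13 FREE][14-16 ALLOC][17-21 FREE][22-35 ALLOC][36-45 ALLOC][46-46 FREE]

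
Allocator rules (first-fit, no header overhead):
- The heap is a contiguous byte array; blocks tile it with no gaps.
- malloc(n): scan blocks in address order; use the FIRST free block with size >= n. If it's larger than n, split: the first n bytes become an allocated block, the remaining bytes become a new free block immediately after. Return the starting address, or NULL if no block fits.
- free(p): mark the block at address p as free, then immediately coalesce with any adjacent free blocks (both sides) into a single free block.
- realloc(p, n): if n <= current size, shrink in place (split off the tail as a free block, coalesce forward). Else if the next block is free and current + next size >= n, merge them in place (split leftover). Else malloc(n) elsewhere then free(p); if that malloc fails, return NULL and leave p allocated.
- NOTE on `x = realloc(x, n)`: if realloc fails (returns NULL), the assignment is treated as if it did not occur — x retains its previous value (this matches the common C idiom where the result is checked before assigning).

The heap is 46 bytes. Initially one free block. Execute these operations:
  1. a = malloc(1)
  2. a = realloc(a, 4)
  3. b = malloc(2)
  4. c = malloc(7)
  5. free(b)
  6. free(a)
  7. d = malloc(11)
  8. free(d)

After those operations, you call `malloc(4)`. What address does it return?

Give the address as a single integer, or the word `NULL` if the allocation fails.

Answer: 0

Derivation:
Op 1: a = malloc(1) -> a = 0; heap: [0-0 ALLOC][1-45 FREE]
Op 2: a = realloc(a, 4) -> a = 0; heap: [0-3 ALLOC][4-45 FREE]
Op 3: b = malloc(2) -> b = 4; heap: [0-3 ALLOC][4-5 ALLOC][6-45 FREE]
Op 4: c = malloc(7) -> c = 6; heap: [0-3 ALLOC][4-5 ALLOC][6-12 ALLOC][13-45 FREE]
Op 5: free(b) -> (freed b); heap: [0-3 ALLOC][4-5 FREE][6-12 ALLOC][13-45 FREE]
Op 6: free(a) -> (freed a); heap: [0-5 FREE][6-12 ALLOC][13-45 FREE]
Op 7: d = malloc(11) -> d = 13; heap: [0-5 FREE][6-12 ALLOC][13-23 ALLOC][24-45 FREE]
Op 8: free(d) -> (freed d); heap: [0-5 FREE][6-12 ALLOC][13-45 FREE]
malloc(4): first-fit scan over [0-5 FREE][6-12 ALLOC][13-45 FREE] -> 0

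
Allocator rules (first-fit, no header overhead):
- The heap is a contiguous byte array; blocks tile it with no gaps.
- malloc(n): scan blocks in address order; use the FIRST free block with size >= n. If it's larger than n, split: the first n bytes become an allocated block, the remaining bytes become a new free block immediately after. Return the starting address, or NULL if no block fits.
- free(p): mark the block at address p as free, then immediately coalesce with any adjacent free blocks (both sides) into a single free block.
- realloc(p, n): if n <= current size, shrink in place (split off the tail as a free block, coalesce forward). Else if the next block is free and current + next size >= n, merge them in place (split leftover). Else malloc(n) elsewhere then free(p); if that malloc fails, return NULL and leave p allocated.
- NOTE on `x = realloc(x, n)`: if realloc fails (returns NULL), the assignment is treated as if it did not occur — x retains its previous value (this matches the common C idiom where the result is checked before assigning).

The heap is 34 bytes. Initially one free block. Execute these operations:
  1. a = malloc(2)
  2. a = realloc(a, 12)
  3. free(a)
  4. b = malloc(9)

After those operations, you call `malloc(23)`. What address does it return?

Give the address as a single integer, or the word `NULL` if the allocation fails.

Answer: 9

Derivation:
Op 1: a = malloc(2) -> a = 0; heap: [0-1 ALLOC][2-33 FREE]
Op 2: a = realloc(a, 12) -> a = 0; heap: [0-11 ALLOC][12-33 FREE]
Op 3: free(a) -> (freed a); heap: [0-33 FREE]
Op 4: b = malloc(9) -> b = 0; heap: [0-8 ALLOC][9-33 FREE]
malloc(23): first-fit scan over [0-8 ALLOC][9-33 FREE] -> 9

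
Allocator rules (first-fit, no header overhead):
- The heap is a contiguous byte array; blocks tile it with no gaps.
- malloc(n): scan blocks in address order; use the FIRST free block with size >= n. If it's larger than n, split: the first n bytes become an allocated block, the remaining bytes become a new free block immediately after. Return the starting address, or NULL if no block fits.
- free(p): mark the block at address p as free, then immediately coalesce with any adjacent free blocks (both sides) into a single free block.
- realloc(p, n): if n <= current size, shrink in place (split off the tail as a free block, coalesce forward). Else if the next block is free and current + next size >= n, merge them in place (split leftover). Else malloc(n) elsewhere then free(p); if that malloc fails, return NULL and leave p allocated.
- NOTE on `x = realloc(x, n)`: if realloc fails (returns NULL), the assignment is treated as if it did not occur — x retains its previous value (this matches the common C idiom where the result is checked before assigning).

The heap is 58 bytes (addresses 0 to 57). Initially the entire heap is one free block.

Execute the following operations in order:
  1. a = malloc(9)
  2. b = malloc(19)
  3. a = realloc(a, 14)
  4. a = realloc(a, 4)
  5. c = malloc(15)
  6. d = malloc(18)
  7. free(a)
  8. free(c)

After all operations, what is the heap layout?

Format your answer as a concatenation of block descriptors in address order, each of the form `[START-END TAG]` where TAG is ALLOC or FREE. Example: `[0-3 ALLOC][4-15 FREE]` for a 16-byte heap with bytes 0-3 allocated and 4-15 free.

Answer: [0-8 FREE][9-27 ALLOC][28-57 FREE]

Derivation:
Op 1: a = malloc(9) -> a = 0; heap: [0-8 ALLOC][9-57 FREE]
Op 2: b = malloc(19) -> b = 9; heap: [0-8 ALLOC][9-27 ALLOC][28-57 FREE]
Op 3: a = realloc(a, 14) -> a = 28; heap: [0-8 FREE][9-27 ALLOC][28-41 ALLOC][42-57 FREE]
Op 4: a = realloc(a, 4) -> a = 28; heap: [0-8 FREE][9-27 ALLOC][28-31 ALLOC][32-57 FREE]
Op 5: c = malloc(15) -> c = 32; heap: [0-8 FREE][9-27 ALLOC][28-31 ALLOC][32-46 ALLOC][47-57 FREE]
Op 6: d = malloc(18) -> d = NULL; heap: [0-8 FREE][9-27 ALLOC][28-31 ALLOC][32-46 ALLOC][47-57 FREE]
Op 7: free(a) -> (freed a); heap: [0-8 FREE][9-27 ALLOC][28-31 FREE][32-46 ALLOC][47-57 FREE]
Op 8: free(c) -> (freed c); heap: [0-8 FREE][9-27 ALLOC][28-57 FREE]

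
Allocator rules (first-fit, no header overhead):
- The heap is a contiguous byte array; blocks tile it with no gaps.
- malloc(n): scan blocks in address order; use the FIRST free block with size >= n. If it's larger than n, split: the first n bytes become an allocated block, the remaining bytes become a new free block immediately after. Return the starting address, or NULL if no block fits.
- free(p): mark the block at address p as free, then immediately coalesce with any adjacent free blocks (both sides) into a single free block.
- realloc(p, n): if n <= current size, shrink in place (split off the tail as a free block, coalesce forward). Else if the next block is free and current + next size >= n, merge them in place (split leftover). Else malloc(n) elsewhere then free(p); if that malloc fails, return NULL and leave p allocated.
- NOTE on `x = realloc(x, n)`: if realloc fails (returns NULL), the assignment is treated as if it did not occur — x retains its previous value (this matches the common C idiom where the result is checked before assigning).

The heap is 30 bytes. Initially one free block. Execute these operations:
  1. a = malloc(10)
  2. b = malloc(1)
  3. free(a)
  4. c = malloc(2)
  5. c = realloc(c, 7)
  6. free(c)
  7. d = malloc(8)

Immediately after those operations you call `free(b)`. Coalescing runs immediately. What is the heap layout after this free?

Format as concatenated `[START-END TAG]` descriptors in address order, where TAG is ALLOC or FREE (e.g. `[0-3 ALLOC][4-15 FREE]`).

Answer: [0-7 ALLOC][8-29 FREE]

Derivation:
Op 1: a = malloc(10) -> a = 0; heap: [0-9 ALLOC][10-29 FREE]
Op 2: b = malloc(1) -> b = 10; heap: [0-9 ALLOC][10-10 ALLOC][11-29 FREE]
Op 3: free(a) -> (freed a); heap: [0-9 FREE][10-10 ALLOC][11-29 FREE]
Op 4: c = malloc(2) -> c = 0; heap: [0-1 ALLOC][2-9 FREE][10-10 ALLOC][11-29 FREE]
Op 5: c = realloc(c, 7) -> c = 0; heap: [0-6 ALLOC][7-9 FREE][10-10 ALLOC][11-29 FREE]
Op 6: free(c) -> (freed c); heap: [0-9 FREE][10-10 ALLOC][11-29 FREE]
Op 7: d = malloc(8) -> d = 0; heap: [0-7 ALLOC][8-9 FREE][10-10 ALLOC][11-29 FREE]
free(b): b = 10 -> block [10-10 ALLOC]; mark free, coalesce with adjacent free neighbors -> [0-7 ALLOC][8-29 FREE]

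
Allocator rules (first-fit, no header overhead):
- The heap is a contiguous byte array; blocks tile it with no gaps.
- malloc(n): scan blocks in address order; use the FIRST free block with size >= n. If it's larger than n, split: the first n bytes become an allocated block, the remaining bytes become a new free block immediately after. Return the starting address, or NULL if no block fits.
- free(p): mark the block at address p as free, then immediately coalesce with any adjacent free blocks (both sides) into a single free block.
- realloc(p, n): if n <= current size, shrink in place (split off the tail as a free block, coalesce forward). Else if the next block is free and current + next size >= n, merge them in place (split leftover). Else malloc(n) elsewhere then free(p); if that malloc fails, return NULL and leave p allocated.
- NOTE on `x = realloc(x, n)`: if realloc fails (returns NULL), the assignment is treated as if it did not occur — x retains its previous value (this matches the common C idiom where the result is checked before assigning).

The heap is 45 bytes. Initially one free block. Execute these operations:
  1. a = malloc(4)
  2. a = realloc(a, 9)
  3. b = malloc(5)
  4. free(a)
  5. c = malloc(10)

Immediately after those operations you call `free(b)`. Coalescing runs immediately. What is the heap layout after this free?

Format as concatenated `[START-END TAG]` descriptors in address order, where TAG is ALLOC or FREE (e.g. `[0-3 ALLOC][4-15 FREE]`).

Op 1: a = malloc(4) -> a = 0; heap: [0-3 ALLOC][4-44 FREE]
Op 2: a = realloc(a, 9) -> a = 0; heap: [0-8 ALLOC][9-44 FREE]
Op 3: b = malloc(5) -> b = 9; heap: [0-8 ALLOC][9-13 ALLOC][14-44 FREE]
Op 4: free(a) -> (freed a); heap: [0-8 FREE][9-13 ALLOC][14-44 FREE]
Op 5: c = malloc(10) -> c = 14; heap: [0-8 FREE][9-13 ALLOC][14-23 ALLOC][24-44 FREE]
free(b): b = 9 -> block [9-13 ALLOC]; mark free, coalesce with adjacent free neighbors -> [0-13 FREE][14-23 ALLOC][24-44 FREE]

Answer: [0-13 FREE][14-23 ALLOC][24-44 FREE]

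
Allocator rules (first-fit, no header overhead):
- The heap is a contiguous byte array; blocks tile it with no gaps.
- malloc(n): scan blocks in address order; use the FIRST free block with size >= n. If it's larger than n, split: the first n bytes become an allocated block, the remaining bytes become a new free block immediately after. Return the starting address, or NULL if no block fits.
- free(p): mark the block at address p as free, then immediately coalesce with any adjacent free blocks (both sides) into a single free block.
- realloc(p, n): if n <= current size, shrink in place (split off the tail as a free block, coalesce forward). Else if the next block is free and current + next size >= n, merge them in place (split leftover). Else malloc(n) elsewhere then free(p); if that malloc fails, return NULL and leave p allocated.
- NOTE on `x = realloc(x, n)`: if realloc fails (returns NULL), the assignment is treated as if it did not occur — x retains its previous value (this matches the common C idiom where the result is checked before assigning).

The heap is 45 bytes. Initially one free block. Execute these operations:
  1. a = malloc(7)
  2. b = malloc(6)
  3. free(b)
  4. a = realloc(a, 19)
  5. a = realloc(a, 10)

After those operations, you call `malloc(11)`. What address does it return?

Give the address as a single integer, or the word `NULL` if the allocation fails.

Answer: 10

Derivation:
Op 1: a = malloc(7) -> a = 0; heap: [0-6 ALLOC][7-44 FREE]
Op 2: b = malloc(6) -> b = 7; heap: [0-6 ALLOC][7-12 ALLOC][13-44 FREE]
Op 3: free(b) -> (freed b); heap: [0-6 ALLOC][7-44 FREE]
Op 4: a = realloc(a, 19) -> a = 0; heap: [0-18 ALLOC][19-44 FREE]
Op 5: a = realloc(a, 10) -> a = 0; heap: [0-9 ALLOC][10-44 FREE]
malloc(11): first-fit scan over [0-9 ALLOC][10-44 FREE] -> 10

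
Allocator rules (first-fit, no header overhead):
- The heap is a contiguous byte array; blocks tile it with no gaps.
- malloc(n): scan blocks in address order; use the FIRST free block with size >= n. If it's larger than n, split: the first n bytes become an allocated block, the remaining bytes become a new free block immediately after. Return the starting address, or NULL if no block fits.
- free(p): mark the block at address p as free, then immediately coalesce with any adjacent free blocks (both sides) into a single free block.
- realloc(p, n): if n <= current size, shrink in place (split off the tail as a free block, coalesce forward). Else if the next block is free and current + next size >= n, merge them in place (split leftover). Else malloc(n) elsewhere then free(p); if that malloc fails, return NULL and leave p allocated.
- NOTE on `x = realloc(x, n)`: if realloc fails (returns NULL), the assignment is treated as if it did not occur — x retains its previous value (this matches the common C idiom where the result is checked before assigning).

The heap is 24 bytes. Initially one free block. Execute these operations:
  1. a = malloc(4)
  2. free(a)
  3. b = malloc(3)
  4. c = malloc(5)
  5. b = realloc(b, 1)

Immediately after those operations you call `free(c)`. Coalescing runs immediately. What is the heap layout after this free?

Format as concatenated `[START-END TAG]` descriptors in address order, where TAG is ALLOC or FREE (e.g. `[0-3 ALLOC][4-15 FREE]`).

Op 1: a = malloc(4) -> a = 0; heap: [0-3 ALLOC][4-23 FREE]
Op 2: free(a) -> (freed a); heap: [0-23 FREE]
Op 3: b = malloc(3) -> b = 0; heap: [0-2 ALLOC][3-23 FREE]
Op 4: c = malloc(5) -> c = 3; heap: [0-2 ALLOC][3-7 ALLOC][8-23 FREE]
Op 5: b = realloc(b, 1) -> b = 0; heap: [0-0 ALLOC][1-2 FREE][3-7 ALLOC][8-23 FREE]
free(c): c = 3 -> block [3-7 ALLOC]; mark free, coalesce with adjacent free neighbors -> [0-0 ALLOC][1-23 FREE]

Answer: [0-0 ALLOC][1-23 FREE]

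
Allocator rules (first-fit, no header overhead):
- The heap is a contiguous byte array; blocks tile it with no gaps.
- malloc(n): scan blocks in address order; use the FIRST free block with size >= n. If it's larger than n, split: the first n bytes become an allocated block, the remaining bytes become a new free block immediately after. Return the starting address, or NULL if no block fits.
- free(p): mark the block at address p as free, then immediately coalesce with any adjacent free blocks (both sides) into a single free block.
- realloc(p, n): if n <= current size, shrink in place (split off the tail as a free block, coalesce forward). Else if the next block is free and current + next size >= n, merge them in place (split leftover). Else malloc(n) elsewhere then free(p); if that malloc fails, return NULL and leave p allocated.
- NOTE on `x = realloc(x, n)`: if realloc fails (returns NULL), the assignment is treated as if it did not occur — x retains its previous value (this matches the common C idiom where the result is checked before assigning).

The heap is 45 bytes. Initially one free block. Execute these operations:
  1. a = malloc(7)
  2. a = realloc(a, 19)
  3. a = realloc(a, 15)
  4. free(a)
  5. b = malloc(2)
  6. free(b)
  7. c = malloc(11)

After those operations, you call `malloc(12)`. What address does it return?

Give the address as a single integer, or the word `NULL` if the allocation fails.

Op 1: a = malloc(7) -> a = 0; heap: [0-6 ALLOC][7-44 FREE]
Op 2: a = realloc(a, 19) -> a = 0; heap: [0-18 ALLOC][19-44 FREE]
Op 3: a = realloc(a, 15) -> a = 0; heap: [0-14 ALLOC][15-44 FREE]
Op 4: free(a) -> (freed a); heap: [0-44 FREE]
Op 5: b = malloc(2) -> b = 0; heap: [0-1 ALLOC][2-44 FREE]
Op 6: free(b) -> (freed b); heap: [0-44 FREE]
Op 7: c = malloc(11) -> c = 0; heap: [0-10 ALLOC][11-44 FREE]
malloc(12): first-fit scan over [0-10 ALLOC][11-44 FREE] -> 11

Answer: 11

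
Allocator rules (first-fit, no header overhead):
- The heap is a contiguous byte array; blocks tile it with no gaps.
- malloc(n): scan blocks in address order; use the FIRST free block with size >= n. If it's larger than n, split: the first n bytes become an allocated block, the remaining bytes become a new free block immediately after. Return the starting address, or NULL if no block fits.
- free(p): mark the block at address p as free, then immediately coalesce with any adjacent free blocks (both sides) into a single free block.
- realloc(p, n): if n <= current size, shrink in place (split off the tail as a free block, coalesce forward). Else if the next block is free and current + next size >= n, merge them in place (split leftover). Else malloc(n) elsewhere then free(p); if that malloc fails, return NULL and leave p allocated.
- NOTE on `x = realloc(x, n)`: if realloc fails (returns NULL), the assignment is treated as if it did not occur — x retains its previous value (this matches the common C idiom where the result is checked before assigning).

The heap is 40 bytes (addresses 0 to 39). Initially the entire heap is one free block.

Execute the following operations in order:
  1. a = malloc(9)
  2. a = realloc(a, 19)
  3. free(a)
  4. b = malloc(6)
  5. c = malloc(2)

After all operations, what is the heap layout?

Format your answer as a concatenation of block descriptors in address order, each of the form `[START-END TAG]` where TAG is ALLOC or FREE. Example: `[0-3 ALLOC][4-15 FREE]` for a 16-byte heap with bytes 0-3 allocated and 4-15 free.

Op 1: a = malloc(9) -> a = 0; heap: [0-8 ALLOC][9-39 FREE]
Op 2: a = realloc(a, 19) -> a = 0; heap: [0-18 ALLOC][19-39 FREE]
Op 3: free(a) -> (freed a); heap: [0-39 FREE]
Op 4: b = malloc(6) -> b = 0; heap: [0-5 ALLOC][6-39 FREE]
Op 5: c = malloc(2) -> c = 6; heap: [0-5 ALLOC][6-7 ALLOC][8-39 FREE]

Answer: [0-5 ALLOC][6-7 ALLOC][8-39 FREE]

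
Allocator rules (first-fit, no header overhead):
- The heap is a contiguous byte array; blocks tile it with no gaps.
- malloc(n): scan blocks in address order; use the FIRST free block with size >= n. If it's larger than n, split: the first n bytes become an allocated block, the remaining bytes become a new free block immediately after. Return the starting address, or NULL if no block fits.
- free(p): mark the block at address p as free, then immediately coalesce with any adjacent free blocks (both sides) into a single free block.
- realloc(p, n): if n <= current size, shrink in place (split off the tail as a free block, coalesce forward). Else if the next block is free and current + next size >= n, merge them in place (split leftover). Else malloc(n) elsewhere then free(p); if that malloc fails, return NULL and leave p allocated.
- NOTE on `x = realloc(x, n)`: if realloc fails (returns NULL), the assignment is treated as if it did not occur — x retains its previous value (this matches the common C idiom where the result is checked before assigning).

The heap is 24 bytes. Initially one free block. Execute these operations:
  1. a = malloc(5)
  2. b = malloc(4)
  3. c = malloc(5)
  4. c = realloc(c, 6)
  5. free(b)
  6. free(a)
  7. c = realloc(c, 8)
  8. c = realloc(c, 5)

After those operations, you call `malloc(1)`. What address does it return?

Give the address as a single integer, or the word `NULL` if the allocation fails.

Op 1: a = malloc(5) -> a = 0; heap: [0-4 ALLOC][5-23 FREE]
Op 2: b = malloc(4) -> b = 5; heap: [0-4 ALLOC][5-8 ALLOC][9-23 FREE]
Op 3: c = malloc(5) -> c = 9; heap: [0-4 ALLOC][5-8 ALLOC][9-13 ALLOC][14-23 FREE]
Op 4: c = realloc(c, 6) -> c = 9; heap: [0-4 ALLOC][5-8 ALLOC][9-14 ALLOC][15-23 FREE]
Op 5: free(b) -> (freed b); heap: [0-4 ALLOC][5-8 FREE][9-14 ALLOC][15-23 FREE]
Op 6: free(a) -> (freed a); heap: [0-8 FREE][9-14 ALLOC][15-23 FREE]
Op 7: c = realloc(c, 8) -> c = 9; heap: [0-8 FREE][9-16 ALLOC][17-23 FREE]
Op 8: c = realloc(c, 5) -> c = 9; heap: [0-8 FREE][9-13 ALLOC][14-23 FREE]
malloc(1): first-fit scan over [0-8 FREE][9-13 ALLOC][14-23 FREE] -> 0

Answer: 0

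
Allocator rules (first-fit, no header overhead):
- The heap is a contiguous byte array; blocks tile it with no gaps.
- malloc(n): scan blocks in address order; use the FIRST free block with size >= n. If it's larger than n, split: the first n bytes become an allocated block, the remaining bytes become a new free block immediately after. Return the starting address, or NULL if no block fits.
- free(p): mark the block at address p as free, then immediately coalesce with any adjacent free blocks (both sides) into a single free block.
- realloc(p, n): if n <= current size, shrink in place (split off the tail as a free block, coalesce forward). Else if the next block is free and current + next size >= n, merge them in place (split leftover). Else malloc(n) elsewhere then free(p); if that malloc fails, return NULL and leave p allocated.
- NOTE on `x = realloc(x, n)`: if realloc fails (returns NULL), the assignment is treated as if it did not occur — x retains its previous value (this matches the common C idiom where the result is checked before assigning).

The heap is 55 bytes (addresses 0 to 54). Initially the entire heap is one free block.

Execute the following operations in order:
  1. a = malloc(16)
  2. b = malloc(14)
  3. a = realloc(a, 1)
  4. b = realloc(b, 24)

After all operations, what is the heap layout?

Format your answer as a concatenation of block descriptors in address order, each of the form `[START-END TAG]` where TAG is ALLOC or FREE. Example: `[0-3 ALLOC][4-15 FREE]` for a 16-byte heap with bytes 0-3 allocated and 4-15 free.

Op 1: a = malloc(16) -> a = 0; heap: [0-15 ALLOC][16-54 FREE]
Op 2: b = malloc(14) -> b = 16; heap: [0-15 ALLOC][16-29 ALLOC][30-54 FREE]
Op 3: a = realloc(a, 1) -> a = 0; heap: [0-0 ALLOC][1-15 FREE][16-29 ALLOC][30-54 FREE]
Op 4: b = realloc(b, 24) -> b = 16; heap: [0-0 ALLOC][1-15 FREE][16-39 ALLOC][40-54 FREE]

Answer: [0-0 ALLOC][1-15 FREE][16-39 ALLOC][40-54 FREE]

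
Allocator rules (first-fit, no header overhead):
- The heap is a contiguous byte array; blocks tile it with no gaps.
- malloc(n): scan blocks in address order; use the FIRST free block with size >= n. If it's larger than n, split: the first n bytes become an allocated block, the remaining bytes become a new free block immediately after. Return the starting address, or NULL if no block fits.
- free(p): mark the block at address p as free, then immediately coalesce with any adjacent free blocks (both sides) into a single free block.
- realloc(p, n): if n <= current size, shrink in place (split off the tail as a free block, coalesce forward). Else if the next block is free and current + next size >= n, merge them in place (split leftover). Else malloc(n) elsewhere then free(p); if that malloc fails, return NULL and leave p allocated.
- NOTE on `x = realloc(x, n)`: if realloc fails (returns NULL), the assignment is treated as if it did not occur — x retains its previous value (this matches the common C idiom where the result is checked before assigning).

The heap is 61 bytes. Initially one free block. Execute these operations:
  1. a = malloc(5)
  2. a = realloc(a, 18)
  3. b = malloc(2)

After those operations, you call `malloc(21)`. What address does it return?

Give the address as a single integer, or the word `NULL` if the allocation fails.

Answer: 20

Derivation:
Op 1: a = malloc(5) -> a = 0; heap: [0-4 ALLOC][5-60 FREE]
Op 2: a = realloc(a, 18) -> a = 0; heap: [0-17 ALLOC][18-60 FREE]
Op 3: b = malloc(2) -> b = 18; heap: [0-17 ALLOC][18-19 ALLOC][20-60 FREE]
malloc(21): first-fit scan over [0-17 ALLOC][18-19 ALLOC][20-60 FREE] -> 20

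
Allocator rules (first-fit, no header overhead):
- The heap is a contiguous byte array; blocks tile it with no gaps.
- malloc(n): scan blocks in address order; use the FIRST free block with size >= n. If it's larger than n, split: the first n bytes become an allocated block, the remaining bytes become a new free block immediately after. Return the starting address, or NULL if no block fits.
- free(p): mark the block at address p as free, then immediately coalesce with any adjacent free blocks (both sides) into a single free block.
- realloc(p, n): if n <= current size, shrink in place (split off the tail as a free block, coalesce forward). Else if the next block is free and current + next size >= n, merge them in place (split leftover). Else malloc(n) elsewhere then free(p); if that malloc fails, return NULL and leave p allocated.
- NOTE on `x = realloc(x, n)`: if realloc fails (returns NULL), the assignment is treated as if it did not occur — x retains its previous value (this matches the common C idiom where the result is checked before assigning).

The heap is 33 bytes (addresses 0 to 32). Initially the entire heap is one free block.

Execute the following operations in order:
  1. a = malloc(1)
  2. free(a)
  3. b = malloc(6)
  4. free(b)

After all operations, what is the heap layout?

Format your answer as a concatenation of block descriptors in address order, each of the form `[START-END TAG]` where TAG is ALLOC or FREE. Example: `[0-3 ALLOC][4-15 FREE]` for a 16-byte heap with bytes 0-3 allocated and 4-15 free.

Op 1: a = malloc(1) -> a = 0; heap: [0-0 ALLOC][1-32 FREE]
Op 2: free(a) -> (freed a); heap: [0-32 FREE]
Op 3: b = malloc(6) -> b = 0; heap: [0-5 ALLOC][6-32 FREE]
Op 4: free(b) -> (freed b); heap: [0-32 FREE]

Answer: [0-32 FREE]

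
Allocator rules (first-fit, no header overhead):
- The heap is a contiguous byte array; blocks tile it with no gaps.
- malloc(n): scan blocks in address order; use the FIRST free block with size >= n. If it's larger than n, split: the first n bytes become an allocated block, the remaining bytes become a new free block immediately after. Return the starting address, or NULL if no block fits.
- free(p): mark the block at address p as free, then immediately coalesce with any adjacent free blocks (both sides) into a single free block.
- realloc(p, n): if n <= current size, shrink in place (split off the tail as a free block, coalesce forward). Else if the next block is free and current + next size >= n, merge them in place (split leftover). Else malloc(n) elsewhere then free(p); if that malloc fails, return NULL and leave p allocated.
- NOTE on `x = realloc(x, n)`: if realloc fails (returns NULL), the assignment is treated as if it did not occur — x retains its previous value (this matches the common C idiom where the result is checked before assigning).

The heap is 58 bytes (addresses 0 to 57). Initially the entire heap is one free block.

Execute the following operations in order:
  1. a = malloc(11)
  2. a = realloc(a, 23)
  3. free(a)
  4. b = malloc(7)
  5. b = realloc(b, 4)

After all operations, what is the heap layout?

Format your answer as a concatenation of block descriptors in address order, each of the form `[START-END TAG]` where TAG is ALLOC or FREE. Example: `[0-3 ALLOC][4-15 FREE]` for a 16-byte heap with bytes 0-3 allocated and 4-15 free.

Op 1: a = malloc(11) -> a = 0; heap: [0-10 ALLOC][11-57 FREE]
Op 2: a = realloc(a, 23) -> a = 0; heap: [0-22 ALLOC][23-57 FREE]
Op 3: free(a) -> (freed a); heap: [0-57 FREE]
Op 4: b = malloc(7) -> b = 0; heap: [0-6 ALLOC][7-57 FREE]
Op 5: b = realloc(b, 4) -> b = 0; heap: [0-3 ALLOC][4-57 FREE]

Answer: [0-3 ALLOC][4-57 FREE]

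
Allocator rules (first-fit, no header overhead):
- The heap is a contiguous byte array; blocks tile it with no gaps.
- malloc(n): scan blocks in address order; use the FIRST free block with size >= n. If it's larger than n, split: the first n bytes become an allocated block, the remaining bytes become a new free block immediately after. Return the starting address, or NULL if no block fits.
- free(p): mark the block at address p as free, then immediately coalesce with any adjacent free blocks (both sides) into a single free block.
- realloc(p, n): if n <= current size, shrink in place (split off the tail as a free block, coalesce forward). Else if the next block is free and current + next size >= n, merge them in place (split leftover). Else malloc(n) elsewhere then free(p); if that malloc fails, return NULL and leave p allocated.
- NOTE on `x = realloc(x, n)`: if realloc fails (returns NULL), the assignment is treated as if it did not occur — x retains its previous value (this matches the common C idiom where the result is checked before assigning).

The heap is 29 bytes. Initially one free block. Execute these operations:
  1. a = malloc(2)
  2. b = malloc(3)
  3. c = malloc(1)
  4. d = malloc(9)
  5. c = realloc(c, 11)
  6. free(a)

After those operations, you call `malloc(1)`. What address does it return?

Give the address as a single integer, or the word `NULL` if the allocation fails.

Answer: 0

Derivation:
Op 1: a = malloc(2) -> a = 0; heap: [0-1 ALLOC][2-28 FREE]
Op 2: b = malloc(3) -> b = 2; heap: [0-1 ALLOC][2-4 ALLOC][5-28 FREE]
Op 3: c = malloc(1) -> c = 5; heap: [0-1 ALLOC][2-4 ALLOC][5-5 ALLOC][6-28 FREE]
Op 4: d = malloc(9) -> d = 6; heap: [0-1 ALLOC][2-4 ALLOC][5-5 ALLOC][6-14 ALLOC][15-28 FREE]
Op 5: c = realloc(c, 11) -> c = 15; heap: [0-1 ALLOC][2-4 ALLOC][5-5 FREE][6-14 ALLOC][15-25 ALLOC][26-28 FREE]
Op 6: free(a) -> (freed a); heap: [0-1 FREE][2-4 ALLOC][5-5 FREE][6-14 ALLOC][15-25 ALLOC][26-28 FREE]
malloc(1): first-fit scan over [0-1 FREE][2-4 ALLOC][5-5 FREE][6-14 ALLOC][15-25 ALLOC][26-28 FREE] -> 0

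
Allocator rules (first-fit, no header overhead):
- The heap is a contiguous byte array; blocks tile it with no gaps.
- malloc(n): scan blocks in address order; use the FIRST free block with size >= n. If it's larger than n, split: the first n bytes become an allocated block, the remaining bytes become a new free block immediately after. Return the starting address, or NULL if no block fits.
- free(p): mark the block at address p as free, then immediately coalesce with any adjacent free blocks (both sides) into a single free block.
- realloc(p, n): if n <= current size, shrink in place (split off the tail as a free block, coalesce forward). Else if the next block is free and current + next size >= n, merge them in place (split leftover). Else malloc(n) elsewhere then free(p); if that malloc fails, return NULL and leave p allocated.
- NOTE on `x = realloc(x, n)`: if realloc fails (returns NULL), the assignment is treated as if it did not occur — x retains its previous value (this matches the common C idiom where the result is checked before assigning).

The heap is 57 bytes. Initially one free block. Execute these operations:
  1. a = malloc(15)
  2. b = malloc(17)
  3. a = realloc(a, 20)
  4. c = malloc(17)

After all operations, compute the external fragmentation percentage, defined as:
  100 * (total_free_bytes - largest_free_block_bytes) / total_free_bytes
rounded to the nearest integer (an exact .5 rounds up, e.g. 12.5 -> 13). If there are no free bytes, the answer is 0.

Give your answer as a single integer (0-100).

Answer: 25

Derivation:
Op 1: a = malloc(15) -> a = 0; heap: [0-14 ALLOC][15-56 FREE]
Op 2: b = malloc(17) -> b = 15; heap: [0-14 ALLOC][15-31 ALLOC][32-56 FREE]
Op 3: a = realloc(a, 20) -> a = 32; heap: [0-14 FREE][15-31 ALLOC][32-51 ALLOC][52-56 FREE]
Op 4: c = malloc(17) -> c = NULL; heap: [0-14 FREE][15-31 ALLOC][32-51 ALLOC][52-56 FREE]
Free blocks: [15 5] total_free=20 largest=15 -> 100*(20-15)/20 = 500/20 = 25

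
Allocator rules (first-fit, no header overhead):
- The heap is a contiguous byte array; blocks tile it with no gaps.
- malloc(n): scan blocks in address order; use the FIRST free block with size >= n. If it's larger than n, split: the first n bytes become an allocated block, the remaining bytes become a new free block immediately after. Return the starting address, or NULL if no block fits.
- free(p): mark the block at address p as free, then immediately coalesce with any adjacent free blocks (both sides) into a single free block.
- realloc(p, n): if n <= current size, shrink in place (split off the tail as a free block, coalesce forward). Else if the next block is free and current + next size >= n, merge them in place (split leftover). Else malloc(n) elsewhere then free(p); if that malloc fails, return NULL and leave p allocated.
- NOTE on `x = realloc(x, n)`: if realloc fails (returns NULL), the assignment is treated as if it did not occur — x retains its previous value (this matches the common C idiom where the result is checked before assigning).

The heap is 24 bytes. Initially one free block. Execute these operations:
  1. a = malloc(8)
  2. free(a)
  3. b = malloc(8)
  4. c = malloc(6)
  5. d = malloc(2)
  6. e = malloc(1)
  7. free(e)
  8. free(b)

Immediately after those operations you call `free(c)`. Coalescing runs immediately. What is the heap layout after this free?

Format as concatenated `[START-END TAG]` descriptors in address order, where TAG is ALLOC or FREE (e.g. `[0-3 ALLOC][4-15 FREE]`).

Op 1: a = malloc(8) -> a = 0; heap: [0-7 ALLOC][8-23 FREE]
Op 2: free(a) -> (freed a); heap: [0-23 FREE]
Op 3: b = malloc(8) -> b = 0; heap: [0-7 ALLOC][8-23 FREE]
Op 4: c = malloc(6) -> c = 8; heap: [0-7 ALLOC][8-13 ALLOC][14-23 FREE]
Op 5: d = malloc(2) -> d = 14; heap: [0-7 ALLOC][8-13 ALLOC][14-15 ALLOC][16-23 FREE]
Op 6: e = malloc(1) -> e = 16; heap: [0-7 ALLOC][8-13 ALLOC][14-15 ALLOC][16-16 ALLOC][17-23 FREE]
Op 7: free(e) -> (freed e); heap: [0-7 ALLOC][8-13 ALLOC][14-15 ALLOC][16-23 FREE]
Op 8: free(b) -> (freed b); heap: [0-7 FREE][8-13 ALLOC][14-15 ALLOC][16-23 FREE]
free(c): c = 8 -> block [8-13 ALLOC]; mark free, coalesce with adjacent free neighbors -> [0-13 FREE][14-15 ALLOC][16-23 FREE]

Answer: [0-13 FREE][14-15 ALLOC][16-23 FREE]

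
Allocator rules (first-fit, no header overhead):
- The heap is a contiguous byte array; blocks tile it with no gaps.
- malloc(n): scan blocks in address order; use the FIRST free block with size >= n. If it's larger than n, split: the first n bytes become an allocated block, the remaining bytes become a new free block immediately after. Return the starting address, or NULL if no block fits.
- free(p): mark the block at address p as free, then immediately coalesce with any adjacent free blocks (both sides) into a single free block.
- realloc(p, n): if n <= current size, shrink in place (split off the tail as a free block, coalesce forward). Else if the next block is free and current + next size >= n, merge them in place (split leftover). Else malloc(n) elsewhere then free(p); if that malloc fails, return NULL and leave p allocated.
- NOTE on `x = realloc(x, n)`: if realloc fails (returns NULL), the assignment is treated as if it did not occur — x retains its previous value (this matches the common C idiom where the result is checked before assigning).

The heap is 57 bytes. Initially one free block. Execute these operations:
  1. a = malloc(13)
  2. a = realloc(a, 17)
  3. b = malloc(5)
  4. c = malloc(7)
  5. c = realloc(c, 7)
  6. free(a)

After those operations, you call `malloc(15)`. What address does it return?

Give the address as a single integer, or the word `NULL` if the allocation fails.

Op 1: a = malloc(13) -> a = 0; heap: [0-12 ALLOC][13-56 FREE]
Op 2: a = realloc(a, 17) -> a = 0; heap: [0-16 ALLOC][17-56 FREE]
Op 3: b = malloc(5) -> b = 17; heap: [0-16 ALLOC][17-21 ALLOC][22-56 FREE]
Op 4: c = malloc(7) -> c = 22; heap: [0-16 ALLOC][17-21 ALLOC][22-28 ALLOC][29-56 FREE]
Op 5: c = realloc(c, 7) -> c = 22; heap: [0-16 ALLOC][17-21 ALLOC][22-28 ALLOC][29-56 FREE]
Op 6: free(a) -> (freed a); heap: [0-16 FREE][17-21 ALLOC][22-28 ALLOC][29-56 FREE]
malloc(15): first-fit scan over [0-16 FREE][17-21 ALLOC][22-28 ALLOC][29-56 FREE] -> 0

Answer: 0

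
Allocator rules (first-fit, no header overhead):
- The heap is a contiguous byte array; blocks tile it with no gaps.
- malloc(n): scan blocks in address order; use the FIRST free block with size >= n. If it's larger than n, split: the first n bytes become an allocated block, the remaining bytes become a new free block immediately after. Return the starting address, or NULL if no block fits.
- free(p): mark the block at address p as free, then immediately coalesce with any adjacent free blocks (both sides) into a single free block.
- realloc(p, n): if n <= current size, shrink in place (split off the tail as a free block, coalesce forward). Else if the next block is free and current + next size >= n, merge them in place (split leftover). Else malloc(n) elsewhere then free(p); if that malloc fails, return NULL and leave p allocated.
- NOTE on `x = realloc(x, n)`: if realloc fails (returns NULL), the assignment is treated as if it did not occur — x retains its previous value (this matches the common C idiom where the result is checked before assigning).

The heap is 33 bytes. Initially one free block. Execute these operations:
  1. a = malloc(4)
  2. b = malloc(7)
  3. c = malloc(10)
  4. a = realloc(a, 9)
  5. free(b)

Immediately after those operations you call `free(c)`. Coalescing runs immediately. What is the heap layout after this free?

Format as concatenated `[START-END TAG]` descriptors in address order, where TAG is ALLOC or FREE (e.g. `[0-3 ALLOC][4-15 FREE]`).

Op 1: a = malloc(4) -> a = 0; heap: [0-3 ALLOC][4-32 FREE]
Op 2: b = malloc(7) -> b = 4; heap: [0-3 ALLOC][4-10 ALLOC][11-32 FREE]
Op 3: c = malloc(10) -> c = 11; heap: [0-3 ALLOC][4-10 ALLOC][11-20 ALLOC][21-32 FREE]
Op 4: a = realloc(a, 9) -> a = 21; heap: [0-3 FREE][4-10 ALLOC][11-20 ALLOC][21-29 ALLOC][30-32 FREE]
Op 5: free(b) -> (freed b); heap: [0-10 FREE][11-20 ALLOC][21-29 ALLOC][30-32 FREE]
free(c): c = 11 -> block [11-20 ALLOC]; mark free, coalesce with adjacent free neighbors -> [0-20 FREE][21-29 ALLOC][30-32 FREE]

Answer: [0-20 FREE][21-29 ALLOC][30-32 FREE]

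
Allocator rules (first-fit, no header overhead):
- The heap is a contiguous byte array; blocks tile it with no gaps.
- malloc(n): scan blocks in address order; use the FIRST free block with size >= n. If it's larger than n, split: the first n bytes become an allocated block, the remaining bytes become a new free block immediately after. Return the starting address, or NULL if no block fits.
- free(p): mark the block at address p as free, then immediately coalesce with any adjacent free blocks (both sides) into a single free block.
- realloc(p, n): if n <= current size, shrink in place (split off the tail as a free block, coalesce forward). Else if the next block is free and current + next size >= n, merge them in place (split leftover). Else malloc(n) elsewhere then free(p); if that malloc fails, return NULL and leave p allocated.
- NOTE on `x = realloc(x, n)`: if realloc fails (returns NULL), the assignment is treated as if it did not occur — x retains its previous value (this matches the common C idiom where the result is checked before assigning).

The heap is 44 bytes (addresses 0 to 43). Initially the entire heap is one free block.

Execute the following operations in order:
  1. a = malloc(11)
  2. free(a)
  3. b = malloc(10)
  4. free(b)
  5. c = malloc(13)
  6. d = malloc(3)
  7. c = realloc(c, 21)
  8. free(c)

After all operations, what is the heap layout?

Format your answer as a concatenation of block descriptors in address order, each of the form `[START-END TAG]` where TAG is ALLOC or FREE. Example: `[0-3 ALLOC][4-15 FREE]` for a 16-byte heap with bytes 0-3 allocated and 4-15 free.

Answer: [0-12 FREE][13-15 ALLOC][16-43 FREE]

Derivation:
Op 1: a = malloc(11) -> a = 0; heap: [0-10 ALLOC][11-43 FREE]
Op 2: free(a) -> (freed a); heap: [0-43 FREE]
Op 3: b = malloc(10) -> b = 0; heap: [0-9 ALLOC][10-43 FREE]
Op 4: free(b) -> (freed b); heap: [0-43 FREE]
Op 5: c = malloc(13) -> c = 0; heap: [0-12 ALLOC][13-43 FREE]
Op 6: d = malloc(3) -> d = 13; heap: [0-12 ALLOC][13-15 ALLOC][16-43 FREE]
Op 7: c = realloc(c, 21) -> c = 16; heap: [0-12 FREE][13-15 ALLOC][16-36 ALLOC][37-43 FREE]
Op 8: free(c) -> (freed c); heap: [0-12 FREE][13-15 ALLOC][16-43 FREE]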